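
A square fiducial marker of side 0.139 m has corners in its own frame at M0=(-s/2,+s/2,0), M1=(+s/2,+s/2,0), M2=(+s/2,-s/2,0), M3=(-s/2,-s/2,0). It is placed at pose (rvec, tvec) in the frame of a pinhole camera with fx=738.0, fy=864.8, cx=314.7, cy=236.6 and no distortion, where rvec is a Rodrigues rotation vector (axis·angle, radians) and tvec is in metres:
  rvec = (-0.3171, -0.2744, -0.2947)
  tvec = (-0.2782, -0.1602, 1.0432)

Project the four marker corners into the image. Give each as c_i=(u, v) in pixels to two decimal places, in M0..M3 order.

Intrinsics K: fx=738.0, fy=864.8, cx=314.7, cy=236.6
Marker side s = 0.139 m; corners in marker frame (Z=0):
  M0 = (-0.0695, +0.0695, 0)
  M1 = (+0.0695, +0.0695, 0)
  M2 = (+0.0695, -0.0695, 0)
  M3 = (-0.0695, -0.0695, 0)
rvec = (-0.3171, -0.2744, -0.2947), |rvec| = θ = 0.51254 rad = 29.366°
Rodrigues: sinθ=0.49039, 1−cosθ=0.12850; R = I + sinθ·[k]× + (1−cosθ)·[k]×²:
    [+0.92069 +0.32453 -0.21683]
    [-0.23940 +0.90833 +0.34295]
    [+0.30825 -0.26384 +0.91398]
t = (-0.2782, -0.1602, 1.0432) m
M0: Pc = R·M0+t = (-0.31963, -0.08043, +1.00344); u = 738.0·(-0.31963)/1.00344 + 314.7 = 79.6193, v = 864.8·(-0.08043)/1.00344 + 236.6 = 167.2806
M1: Pc = R·M1+t = (-0.19166, -0.11371, +1.04629); u = 738.0·(-0.19166)/1.04629 + 314.7 = 179.5140, v = 864.8·(-0.11371)/1.04629 + 236.6 = 142.6144
M2: Pc = R·M2+t = (-0.23677, -0.23997, +1.08296); u = 738.0·(-0.23677)/1.08296 + 314.7 = 153.3516, v = 864.8·(-0.23997)/1.08296 + 236.6 = 44.9734
M3: Pc = R·M3+t = (-0.36474, -0.20669, +1.04011); u = 738.0·(-0.36474)/1.04011 + 314.7 = 55.9014, v = 864.8·(-0.20669)/1.04011 + 236.6 = 64.7476

c0=(79.62, 167.28) c1=(179.51, 142.61) c2=(153.35, 44.97) c3=(55.90, 64.75)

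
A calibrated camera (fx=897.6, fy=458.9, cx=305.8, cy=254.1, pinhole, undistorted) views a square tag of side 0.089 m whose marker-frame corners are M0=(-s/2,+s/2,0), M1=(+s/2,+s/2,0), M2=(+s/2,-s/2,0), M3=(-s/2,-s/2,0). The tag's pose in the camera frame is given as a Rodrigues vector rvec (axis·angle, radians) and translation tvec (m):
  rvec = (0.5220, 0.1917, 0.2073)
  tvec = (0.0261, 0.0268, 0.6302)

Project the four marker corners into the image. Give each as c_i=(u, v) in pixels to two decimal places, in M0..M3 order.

Intrinsics K: fx=897.6, fy=458.9, cx=305.8, cy=254.1
Marker side s = 0.089 m; corners in marker frame (Z=0):
  M0 = (-0.0445, +0.0445, 0)
  M1 = (+0.0445, +0.0445, 0)
  M2 = (+0.0445, -0.0445, 0)
  M3 = (-0.0445, -0.0445, 0)
rvec = (0.5220, 0.1917, 0.2073), |rvec| = θ = 0.59347 rad = 34.003°
Rodrigues: sinθ=0.55924, 1−cosθ=0.17099; R = I + sinθ·[k]× + (1−cosθ)·[k]×²:
    [+0.96130 -0.14676 +0.23318]
    [+0.24393 +0.84685 -0.47260]
    [-0.12811 +0.51119 +0.84987]
t = (0.0261, 0.0268, 0.6302) m
M0: Pc = R·M0+t = (-0.02321, +0.05363, +0.65865); u = 897.6·(-0.02321)/0.65865 + 305.8 = 274.1716, v = 458.9·(+0.05363)/0.65865 + 254.1 = 291.4656
M1: Pc = R·M1+t = (+0.06235, +0.07534, +0.64725); u = 897.6·(+0.06235)/0.64725 + 305.8 = 392.2623, v = 458.9·(+0.07534)/0.64725 + 254.1 = 307.5158
M2: Pc = R·M2+t = (+0.07541, -0.00003, +0.60175); u = 897.6·(+0.07541)/0.60175 + 305.8 = 418.2828, v = 458.9·(-0.00003)/0.60175 + 254.1 = 254.0771
M3: Pc = R·M3+t = (-0.01015, -0.02174, +0.61315); u = 897.6·(-0.01015)/0.61315 + 305.8 = 290.9461, v = 458.9·(-0.02174)/0.61315 + 254.1 = 237.8297

c0=(274.17, 291.47) c1=(392.26, 307.52) c2=(418.28, 254.08) c3=(290.95, 237.83)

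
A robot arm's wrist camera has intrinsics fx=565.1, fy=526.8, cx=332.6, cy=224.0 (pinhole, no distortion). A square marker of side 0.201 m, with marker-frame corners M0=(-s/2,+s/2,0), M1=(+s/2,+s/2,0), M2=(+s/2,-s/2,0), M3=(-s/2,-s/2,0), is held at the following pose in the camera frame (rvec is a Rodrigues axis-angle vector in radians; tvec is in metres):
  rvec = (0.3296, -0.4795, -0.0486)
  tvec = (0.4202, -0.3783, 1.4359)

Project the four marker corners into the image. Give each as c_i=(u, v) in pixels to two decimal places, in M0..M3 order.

c0=(462.78, 123.76) c1=(521.68, 121.10) c2=(532.57, 47.32) c3=(471.57, 45.25)

Intrinsics K: fx=565.1, fy=526.8, cx=332.6, cy=224.0
Marker side s = 0.201 m; corners in marker frame (Z=0):
  M0 = (-0.1005, +0.1005, 0)
  M1 = (+0.1005, +0.1005, 0)
  M2 = (+0.1005, -0.1005, 0)
  M3 = (-0.1005, -0.1005, 0)
rvec = (0.3296, -0.4795, -0.0486), |rvec| = θ = 0.58388 rad = 33.454°
Rodrigues: sinθ=0.55127, 1−cosθ=0.16567; R = I + sinθ·[k]× + (1−cosθ)·[k]×²:
    [+0.88712 -0.03092 -0.46050]
    [-0.12269 +0.94606 -0.29986]
    [+0.44493 +0.32251 +0.83548]
t = (0.4202, -0.3783, 1.4359) m
M0: Pc = R·M0+t = (+0.32794, -0.27089, +1.42360); u = 565.1·(+0.32794)/1.42360 + 332.6 = 462.7754, v = 526.8·(-0.27089)/1.42360 + 224.0 = 123.7572
M1: Pc = R·M1+t = (+0.50625, -0.29555, +1.51303); u = 565.1·(+0.50625)/1.51303 + 332.6 = 521.6785, v = 526.8·(-0.29555)/1.51303 + 224.0 = 121.0962
M2: Pc = R·M2+t = (+0.51246, -0.48571, +1.44820); u = 565.1·(+0.51246)/1.44820 + 332.6 = 532.5669, v = 526.8·(-0.48571)/1.44820 + 224.0 = 47.3179
M3: Pc = R·M3+t = (+0.33415, -0.46105, +1.35877); u = 565.1·(+0.33415)/1.35877 + 332.6 = 471.5703, v = 526.8·(-0.46105)/1.35877 + 224.0 = 45.2499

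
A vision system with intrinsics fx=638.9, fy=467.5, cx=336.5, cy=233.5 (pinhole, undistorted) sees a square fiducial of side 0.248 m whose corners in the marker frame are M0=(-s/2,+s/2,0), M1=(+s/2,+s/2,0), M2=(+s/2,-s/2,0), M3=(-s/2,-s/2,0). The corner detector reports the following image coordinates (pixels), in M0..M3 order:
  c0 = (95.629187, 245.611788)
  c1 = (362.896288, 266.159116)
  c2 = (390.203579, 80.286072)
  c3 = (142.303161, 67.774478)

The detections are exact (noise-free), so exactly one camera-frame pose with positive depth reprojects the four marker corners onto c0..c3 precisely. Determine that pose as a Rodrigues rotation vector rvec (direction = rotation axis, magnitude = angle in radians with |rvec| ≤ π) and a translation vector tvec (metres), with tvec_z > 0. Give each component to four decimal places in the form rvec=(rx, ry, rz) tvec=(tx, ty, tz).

Intrinsics K: fx=638.9, fy=467.5, cx=336.5, cy=233.5
Marker side s = 0.248 m; corners in marker frame (Z=0):
  M0 = (-0.1240, +0.1240, 0)
  M1 = (+0.1240, +0.1240, 0)
  M2 = (+0.1240, -0.1240, 0)
  M3 = (-0.1240, -0.1240, 0)
Detected image corners:
  c0 = (95.629187, 245.611788) px
  c1 = (362.896288, 266.159116) px
  c2 = (390.203579, 80.286072) px
  c3 = (142.303161, 67.774478) px
Planar DLT: solve 8×8 A·h = b for H (H[2,2]=1):
  H  [+1000.23661 -230.27817 +246.12789]
  H  [+41.47338 +679.45613 +161.14652]
  H  [-0.14868 -0.32452 +1.00000]
B = K⁻¹H; ‖b₁‖=1.658604, ‖b₂‖=1.658604; λ = 2/(‖b₁‖+‖b₂‖) = 0.602917, sign → tz>0 ⇒ λ=+0.602917
r₁ = λ·B[:,0] = (+0.99112,+0.09826,-0.08964); r₂ = λ·B[:,1] = (-0.11426,+0.97399,-0.19566)
r₃ = r₁×r₂ = (+0.06808,+0.20416,+0.97657); SVD([r₁ r₂ r₃]) → R = UVᵀ:
  R  [+0.99112 -0.11426 +0.06808]
  R  [+0.09826 +0.97399 +0.20416]
  R  [-0.08964 -0.19566 +0.97657]
t = (-0.08528, -0.09331, +0.60292) m
tr R = 2.941675; θ = arccos((tr R − 1)/2) = 0.242096 rad = 13.871°
axis k = ((R−Rᵀ)₃₂, (R−Rᵀ)₁₃, (R−Rᵀ)₂₁) / (2 sinθ) = (-0.833870, +0.328953, +0.443227)
rvec = θ·k = (-0.201877, +0.079638, +0.107304)

rvec=(-0.2019, 0.0796, 0.1073) tvec=(-0.0853, -0.0933, 0.6029)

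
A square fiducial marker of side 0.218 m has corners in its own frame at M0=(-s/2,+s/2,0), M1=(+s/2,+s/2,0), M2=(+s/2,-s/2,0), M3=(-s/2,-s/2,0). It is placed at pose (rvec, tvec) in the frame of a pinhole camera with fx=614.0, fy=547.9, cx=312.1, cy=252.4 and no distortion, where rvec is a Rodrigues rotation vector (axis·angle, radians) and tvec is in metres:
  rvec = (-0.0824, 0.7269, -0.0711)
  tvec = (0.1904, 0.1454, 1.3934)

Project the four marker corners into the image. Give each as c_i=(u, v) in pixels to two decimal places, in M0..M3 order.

Intrinsics K: fx=614.0, fy=547.9, cx=312.1, cy=252.4
Marker side s = 0.218 m; corners in marker frame (Z=0):
  M0 = (-0.1090, +0.1090, 0)
  M1 = (+0.1090, +0.1090, 0)
  M2 = (+0.1090, -0.1090, 0)
  M3 = (-0.1090, -0.1090, 0)
rvec = (-0.0824, 0.7269, -0.0711), |rvec| = θ = 0.73500 rad = 42.113°
Rodrigues: sinθ=0.67059, 1−cosθ=0.25817; R = I + sinθ·[k]× + (1−cosθ)·[k]×²:
    [+0.74507 +0.03624 +0.66600]
    [-0.09349 +0.99434 +0.05048]
    [-0.66040 -0.09988 +0.74424]
t = (0.1904, 0.1454, 1.3934) m
M0: Pc = R·M0+t = (+0.11314, +0.26397, +1.45450); u = 614.0·(+0.11314)/1.45450 + 312.1 = 359.8598, v = 547.9·(+0.26397)/1.45450 + 252.4 = 351.8373
M1: Pc = R·M1+t = (+0.27556, +0.24359, +1.31053); u = 614.0·(+0.27556)/1.31053 + 312.1 = 441.2051, v = 547.9·(+0.24359)/1.31053 + 252.4 = 354.2399
M2: Pc = R·M2+t = (+0.26766, +0.02683, +1.33230); u = 614.0·(+0.26766)/1.33230 + 312.1 = 435.4538, v = 547.9·(+0.02683)/1.33230 + 252.4 = 263.4321
M3: Pc = R·M3+t = (+0.10524, +0.04721, +1.47627); u = 614.0·(+0.10524)/1.47627 + 312.1 = 355.8691, v = 547.9·(+0.04721)/1.47627 + 252.4 = 269.9206

c0=(359.86, 351.84) c1=(441.21, 354.24) c2=(435.45, 263.43) c3=(355.87, 269.92)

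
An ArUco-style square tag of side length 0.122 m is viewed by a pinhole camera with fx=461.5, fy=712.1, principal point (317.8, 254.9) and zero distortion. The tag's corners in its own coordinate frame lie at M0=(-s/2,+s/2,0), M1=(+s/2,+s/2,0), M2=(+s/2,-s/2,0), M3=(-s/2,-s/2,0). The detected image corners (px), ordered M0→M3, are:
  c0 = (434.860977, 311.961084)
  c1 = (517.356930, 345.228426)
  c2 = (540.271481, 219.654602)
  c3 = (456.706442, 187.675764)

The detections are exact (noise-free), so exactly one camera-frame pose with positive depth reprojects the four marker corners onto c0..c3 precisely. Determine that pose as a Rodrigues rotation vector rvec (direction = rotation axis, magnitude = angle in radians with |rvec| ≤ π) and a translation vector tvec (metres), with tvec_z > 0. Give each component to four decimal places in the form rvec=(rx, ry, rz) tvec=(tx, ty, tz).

Intrinsics K: fx=461.5, fy=712.1, cx=317.8, cy=254.9
Marker side s = 0.122 m; corners in marker frame (Z=0):
  M0 = (-0.0610, +0.0610, 0)
  M1 = (+0.0610, +0.0610, 0)
  M2 = (+0.0610, -0.0610, 0)
  M3 = (-0.0610, -0.0610, 0)
Detected image corners:
  c0 = (434.860977, 311.961084) px
  c1 = (517.356930, 345.228426) px
  c2 = (540.271481, 219.654602) px
  c3 = (456.706442, 187.675764) px
Planar DLT: solve 8×8 A·h = b for H (H[2,2]=1):
  H  [+629.52328 -145.74105 +486.98097]
  H  [+239.55599 +1044.55397 +266.32035]
  H  [-0.10473 +0.07731 +1.00000]
B = K⁻¹H; ‖b₁‖=1.487761, ‖b₂‖=1.487761; λ = 2/(‖b₁‖+‖b₂‖) = 0.672151, sign → tz>0 ⇒ λ=+0.672151
r₁ = λ·B[:,0] = (+0.96534,+0.25131,-0.07039); r₂ = λ·B[:,1] = (-0.24805,+0.96735,+0.05196)
r₃ = r₁×r₂ = (+0.08115,-0.03270,+0.99616); SVD([r₁ r₂ r₃]) → R = UVᵀ:
  R  [+0.96534 -0.24805 +0.08115]
  R  [+0.25131 +0.96735 -0.03270]
  R  [-0.07039 +0.05196 +0.99616]
t = (+0.24640, +0.01078, +0.67215) m
tr R = 2.928860; θ = arccos((tr R − 1)/2) = 0.267518 rad = 15.328°
axis k = ((R−Rᵀ)₃₂, (R−Rᵀ)₁₃, (R−Rᵀ)₂₁) / (2 sinθ) = (+0.160150, +0.286655, +0.944553)
rvec = θ·k = (+0.042843, +0.076685, +0.252685)

rvec=(0.0428, 0.0767, 0.2527) tvec=(0.2464, 0.0108, 0.6722)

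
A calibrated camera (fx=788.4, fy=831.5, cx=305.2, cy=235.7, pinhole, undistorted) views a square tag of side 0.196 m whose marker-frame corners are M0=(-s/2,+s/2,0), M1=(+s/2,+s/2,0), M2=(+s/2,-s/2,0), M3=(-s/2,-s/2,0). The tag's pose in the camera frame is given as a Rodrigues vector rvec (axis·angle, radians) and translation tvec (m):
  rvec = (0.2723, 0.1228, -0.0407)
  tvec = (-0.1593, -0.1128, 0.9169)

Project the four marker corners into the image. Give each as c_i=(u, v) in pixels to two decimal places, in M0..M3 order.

Intrinsics K: fx=788.4, fy=831.5, cx=305.2, cy=235.7
Marker side s = 0.196 m; corners in marker frame (Z=0):
  M0 = (-0.0980, +0.0980, 0)
  M1 = (+0.0980, +0.0980, 0)
  M2 = (+0.0980, -0.0980, 0)
  M3 = (-0.0980, -0.0980, 0)
rvec = (0.2723, 0.1228, -0.0407), |rvec| = θ = 0.30147 rad = 17.273°
Rodrigues: sinθ=0.29692, 1−cosθ=0.04510; R = I + sinθ·[k]× + (1−cosθ)·[k]×²:
    [+0.99170 +0.05668 +0.11545]
    [-0.02349 +0.96238 -0.27067]
    [-0.12645 +0.26571 +0.95572]
t = (-0.1593, -0.1128, 0.9169) m
M0: Pc = R·M0+t = (-0.25093, -0.01618, +0.95533); u = 788.4·(-0.25093)/0.95533 + 305.2 = 98.1155, v = 831.5·(-0.01618)/0.95533 + 235.7 = 221.6138
M1: Pc = R·M1+t = (-0.05656, -0.02079, +0.93055); u = 788.4·(-0.05656)/0.93055 + 305.2 = 257.2805, v = 831.5·(-0.02079)/0.93055 + 235.7 = 217.1241
M2: Pc = R·M2+t = (-0.06767, -0.20942, +0.87847); u = 788.4·(-0.06767)/0.87847 + 305.2 = 244.4695, v = 831.5·(-0.20942)/0.87847 + 235.7 = 37.4806
M3: Pc = R·M3+t = (-0.26204, -0.20481, +0.90325); u = 788.4·(-0.26204)/0.90325 + 305.2 = 76.4788, v = 831.5·(-0.20481)/0.90325 + 235.7 = 47.1583

c0=(98.12, 221.61) c1=(257.28, 217.12) c2=(244.47, 37.48) c3=(76.48, 47.16)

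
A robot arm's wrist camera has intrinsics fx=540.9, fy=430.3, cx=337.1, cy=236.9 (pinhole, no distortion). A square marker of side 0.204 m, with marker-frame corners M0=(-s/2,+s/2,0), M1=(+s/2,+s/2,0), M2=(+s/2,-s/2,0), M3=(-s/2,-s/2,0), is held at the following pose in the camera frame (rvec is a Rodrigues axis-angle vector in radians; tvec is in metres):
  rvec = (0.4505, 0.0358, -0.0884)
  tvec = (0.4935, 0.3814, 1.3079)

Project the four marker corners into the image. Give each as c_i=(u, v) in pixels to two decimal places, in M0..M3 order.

Intrinsics K: fx=540.9, fy=430.3, cx=337.1, cy=236.9
Marker side s = 0.204 m; corners in marker frame (Z=0):
  M0 = (-0.1020, +0.1020, 0)
  M1 = (+0.1020, +0.1020, 0)
  M2 = (+0.1020, -0.1020, 0)
  M3 = (-0.1020, -0.1020, 0)
rvec = (0.4505, 0.0358, -0.0884), |rvec| = θ = 0.46049 rad = 26.384°
Rodrigues: sinθ=0.44438, 1−cosθ=0.10416; R = I + sinθ·[k]× + (1−cosθ)·[k]×²:
    [+0.99553 +0.09323 +0.01499]
    [-0.07739 +0.89647 -0.43630]
    [-0.05411 +0.43319 +0.89968]
t = (0.4935, 0.3814, 1.3079) m
M0: Pc = R·M0+t = (+0.40147, +0.48073, +1.35760); u = 540.9·(+0.40147)/1.35760 + 337.1 = 497.0527, v = 430.3·(+0.48073)/1.35760 + 236.9 = 389.2708
M1: Pc = R·M1+t = (+0.60455, +0.46495, +1.34657); u = 540.9·(+0.60455)/1.34657 + 337.1 = 579.9422, v = 430.3·(+0.46495)/1.34657 + 236.9 = 385.4752
M2: Pc = R·M2+t = (+0.58553, +0.28207, +1.25820); u = 540.9·(+0.58553)/1.25820 + 337.1 = 588.8222, v = 430.3·(+0.28207)/1.25820 + 236.9 = 333.3663
M3: Pc = R·M3+t = (+0.38245, +0.29785, +1.26923); u = 540.9·(+0.38245)/1.26923 + 337.1 = 500.0843, v = 430.3·(+0.29785)/1.26923 + 236.9 = 337.8794

c0=(497.05, 389.27) c1=(579.94, 385.48) c2=(588.82, 333.37) c3=(500.08, 337.88)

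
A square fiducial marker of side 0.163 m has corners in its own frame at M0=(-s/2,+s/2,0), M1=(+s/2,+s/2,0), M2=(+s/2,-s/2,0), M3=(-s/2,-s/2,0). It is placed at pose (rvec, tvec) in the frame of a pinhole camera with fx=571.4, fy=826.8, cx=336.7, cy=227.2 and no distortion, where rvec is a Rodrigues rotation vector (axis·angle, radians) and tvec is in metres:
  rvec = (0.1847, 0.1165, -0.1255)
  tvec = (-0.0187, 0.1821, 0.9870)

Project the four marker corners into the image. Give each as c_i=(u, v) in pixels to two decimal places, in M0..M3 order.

Intrinsics K: fx=571.4, fy=826.8, cx=336.7, cy=227.2
Marker side s = 0.163 m; corners in marker frame (Z=0):
  M0 = (-0.0815, +0.0815, 0)
  M1 = (+0.0815, +0.0815, 0)
  M2 = (+0.0815, -0.0815, 0)
  M3 = (-0.0815, -0.0815, 0)
rvec = (0.1847, 0.1165, -0.1255), |rvec| = θ = 0.25187 rad = 14.431°
Rodrigues: sinθ=0.24921, 1−cosθ=0.03155; R = I + sinθ·[k]× + (1−cosθ)·[k]×²:
    [+0.98542 +0.13488 +0.10374]
    [-0.11348 +0.97520 -0.19003]
    [-0.12680 +0.17548 +0.97628]
t = (-0.0187, 0.1821, 0.9870) m
M0: Pc = R·M0+t = (-0.08802, +0.27083, +1.01164); u = 571.4·(-0.08802)/1.01164 + 336.7 = 286.9846, v = 826.8·(+0.27083)/1.01164 + 227.2 = 448.5442
M1: Pc = R·M1+t = (+0.07260, +0.25233, +0.99097); u = 571.4·(+0.07260)/0.99097 + 336.7 = 378.5641, v = 826.8·(+0.25233)/0.99097 + 227.2 = 437.7285
M2: Pc = R·M2+t = (+0.05062, +0.09337, +0.96236); u = 571.4·(+0.05062)/0.96236 + 336.7 = 366.7547, v = 826.8·(+0.09337)/0.96236 + 227.2 = 307.4200
M3: Pc = R·M3+t = (-0.11000, +0.11187, +0.98303); u = 571.4·(-0.11000)/0.98303 + 336.7 = 272.7587, v = 826.8·(+0.11187)/0.98303 + 227.2 = 321.2902

c0=(286.98, 448.54) c1=(378.56, 437.73) c2=(366.75, 307.42) c3=(272.76, 321.29)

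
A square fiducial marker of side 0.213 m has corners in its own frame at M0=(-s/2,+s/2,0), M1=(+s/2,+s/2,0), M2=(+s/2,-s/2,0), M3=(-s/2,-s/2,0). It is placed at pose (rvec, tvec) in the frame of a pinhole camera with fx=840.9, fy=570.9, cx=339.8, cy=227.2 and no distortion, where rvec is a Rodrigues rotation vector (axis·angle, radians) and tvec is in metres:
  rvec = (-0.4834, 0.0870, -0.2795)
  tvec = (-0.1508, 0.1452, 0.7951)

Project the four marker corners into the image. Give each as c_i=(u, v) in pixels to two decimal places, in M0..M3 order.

c0=(84.40, 430.48) c1=(314.10, 384.77) c2=(265.25, 243.77) c3=(62.90, 284.67)

Intrinsics K: fx=840.9, fy=570.9, cx=339.8, cy=227.2
Marker side s = 0.213 m; corners in marker frame (Z=0):
  M0 = (-0.1065, +0.1065, 0)
  M1 = (+0.1065, +0.1065, 0)
  M2 = (+0.1065, -0.1065, 0)
  M3 = (-0.1065, -0.1065, 0)
rvec = (-0.4834, 0.0870, -0.2795), |rvec| = θ = 0.56512 rad = 32.379°
Rodrigues: sinθ=0.53552, 1−cosθ=0.15548; R = I + sinθ·[k]× + (1−cosθ)·[k]×²:
    [+0.95828 +0.24438 +0.14822]
    [-0.28533 +0.84821 +0.44624]
    [-0.01667 -0.46992 +0.88255]
t = (-0.1508, 0.1452, 0.7951) m
M0: Pc = R·M0+t = (-0.22683, +0.26592, +0.74683); u = 840.9·(-0.22683)/0.74683 + 339.8 = 84.3981, v = 570.9·(+0.26592)/0.74683 + 227.2 = 430.4793
M1: Pc = R·M1+t = (-0.02272, +0.20515, +0.74328); u = 840.9·(-0.02272)/0.74328 + 339.8 = 314.1007, v = 570.9·(+0.20515)/0.74328 + 227.2 = 384.7693
M2: Pc = R·M2+t = (-0.07477, +0.02448, +0.84337); u = 840.9·(-0.07477)/0.84337 + 339.8 = 265.2493, v = 570.9·(+0.02448)/0.84337 + 227.2 = 243.7698
M3: Pc = R·M3+t = (-0.27888, +0.08525, +0.84692); u = 840.9·(-0.27888)/0.84692 + 339.8 = 62.8985, v = 570.9·(+0.08525)/0.84692 + 227.2 = 284.6687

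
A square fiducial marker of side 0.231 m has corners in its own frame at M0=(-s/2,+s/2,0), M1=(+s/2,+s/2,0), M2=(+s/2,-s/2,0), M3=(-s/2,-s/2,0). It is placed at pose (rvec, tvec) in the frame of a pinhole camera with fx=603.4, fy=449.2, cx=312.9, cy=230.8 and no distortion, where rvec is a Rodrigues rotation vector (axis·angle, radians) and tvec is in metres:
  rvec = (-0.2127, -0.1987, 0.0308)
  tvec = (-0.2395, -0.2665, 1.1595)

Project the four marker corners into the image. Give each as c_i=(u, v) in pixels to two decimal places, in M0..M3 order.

c0=(121.06, 166.38) c1=(246.47, 173.46) c2=(250.26, 91.75) c3=(130.29, 81.84)

Intrinsics K: fx=603.4, fy=449.2, cx=312.9, cy=230.8
Marker side s = 0.231 m; corners in marker frame (Z=0):
  M0 = (-0.1155, +0.1155, 0)
  M1 = (+0.1155, +0.1155, 0)
  M2 = (+0.1155, -0.1155, 0)
  M3 = (-0.1155, -0.1155, 0)
rvec = (-0.2127, -0.1987, 0.0308), |rvec| = θ = 0.29270 rad = 16.770°
Rodrigues: sinθ=0.28854, 1−cosθ=0.04253; R = I + sinθ·[k]× + (1−cosθ)·[k]×²:
    [+0.97993 -0.00938 -0.19913]
    [+0.05134 +0.97707 +0.20664]
    [+0.19262 -0.21271 +0.95794]
t = (-0.2395, -0.2665, 1.1595) m
M0: Pc = R·M0+t = (-0.35377, -0.15958, +1.11268); u = 603.4·(-0.35377)/1.11268 + 312.9 = 121.0557, v = 449.2·(-0.15958)/1.11268 + 230.8 = 166.3767
M1: Pc = R·M1+t = (-0.12740, -0.14772, +1.15718); u = 603.4·(-0.12740)/1.15718 + 312.9 = 246.4676, v = 449.2·(-0.14772)/1.15718 + 230.8 = 173.4579
M2: Pc = R·M2+t = (-0.12523, -0.37342, +1.20632); u = 603.4·(-0.12523)/1.20632 + 312.9 = 250.2575, v = 449.2·(-0.37342)/1.20632 + 230.8 = 91.7479
M3: Pc = R·M3+t = (-0.35160, -0.38528, +1.16182); u = 603.4·(-0.35160)/1.16182 + 312.9 = 130.2949, v = 449.2·(-0.38528)/1.16182 + 230.8 = 81.8368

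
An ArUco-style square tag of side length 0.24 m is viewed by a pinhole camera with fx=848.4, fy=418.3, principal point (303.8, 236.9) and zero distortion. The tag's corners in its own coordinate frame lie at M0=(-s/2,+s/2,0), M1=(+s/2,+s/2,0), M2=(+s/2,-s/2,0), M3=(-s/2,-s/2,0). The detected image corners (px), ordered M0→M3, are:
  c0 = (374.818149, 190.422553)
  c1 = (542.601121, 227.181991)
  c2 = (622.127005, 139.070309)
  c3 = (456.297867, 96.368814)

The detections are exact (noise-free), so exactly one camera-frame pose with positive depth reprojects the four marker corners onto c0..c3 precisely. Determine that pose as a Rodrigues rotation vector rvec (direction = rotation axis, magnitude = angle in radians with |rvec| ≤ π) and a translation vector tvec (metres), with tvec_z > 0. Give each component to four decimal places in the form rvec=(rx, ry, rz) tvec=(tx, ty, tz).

rvec=(0.1191, -0.2343, 0.3902) tvec=(0.2387, -0.1784, 1.0267)

Intrinsics K: fx=848.4, fy=418.3, cx=303.8, cy=236.9
Marker side s = 0.24 m; corners in marker frame (Z=0):
  M0 = (-0.1200, +0.1200, 0)
  M1 = (+0.1200, +0.1200, 0)
  M2 = (+0.1200, -0.1200, 0)
  M3 = (-0.1200, -0.1200, 0)
Detected image corners:
  c0 = (374.818149, 190.422553) px
  c1 = (542.601121, 227.181991) px
  c2 = (622.127005, 139.070309) px
  c3 = (456.297867, 96.368814) px
Planar DLT: solve 8×8 A·h = b for H (H[2,2]=1):
  H  [+815.87667 -301.35342 +501.05574]
  H  [+204.97444 +390.26227 +164.21005]
  H  [+0.24214 +0.06805 +1.00000]
B = K⁻¹H; ‖b₁‖=0.974018, ‖b₂‖=0.974018; λ = 2/(‖b₁‖+‖b₂‖) = 1.026675, sign → tz>0 ⇒ λ=+1.026675
r₁ = λ·B[:,0] = (+0.89830,+0.36230,+0.24860); r₂ = λ·B[:,1] = (-0.38970,+0.91829,+0.06987)
r₃ = r₁×r₂ = (-0.20297,-0.15964,+0.96608); SVD([r₁ r₂ r₃]) → R = UVᵀ:
  R  [+0.89830 -0.38970 -0.20297]
  R  [+0.36230 +0.91829 -0.15964]
  R  [+0.24860 +0.06987 +0.96608]
t = (+0.23871, -0.17841, +1.02668) m
tr R = 2.782670; θ = arccos((tr R − 1)/2) = 0.470515 rad = 26.959°
axis k = ((R−Rᵀ)₃₂, (R−Rᵀ)₁₃, (R−Rᵀ)₂₁) / (2 sinθ) = (+0.253132, -0.498043, +0.829384)
rvec = θ·k = (+0.119102, -0.234336, +0.390237)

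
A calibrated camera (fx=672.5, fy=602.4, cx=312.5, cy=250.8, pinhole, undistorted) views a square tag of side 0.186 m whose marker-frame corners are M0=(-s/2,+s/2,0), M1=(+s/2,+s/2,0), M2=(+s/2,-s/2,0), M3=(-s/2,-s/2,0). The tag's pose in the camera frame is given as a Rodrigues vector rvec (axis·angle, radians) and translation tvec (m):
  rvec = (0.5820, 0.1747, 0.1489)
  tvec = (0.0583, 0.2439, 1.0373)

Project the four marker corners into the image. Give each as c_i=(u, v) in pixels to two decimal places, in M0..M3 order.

c0=(287.62, 416.73) c1=(400.19, 439.82) c2=(421.10, 365.00) c3=(296.35, 341.21)

Intrinsics K: fx=672.5, fy=602.4, cx=312.5, cy=250.8
Marker side s = 0.186 m; corners in marker frame (Z=0):
  M0 = (-0.0930, +0.0930, 0)
  M1 = (+0.0930, +0.0930, 0)
  M2 = (+0.0930, -0.0930, 0)
  M3 = (-0.0930, -0.0930, 0)
rvec = (0.5820, 0.1747, 0.1489), |rvec| = θ = 0.62563 rad = 35.846°
Rodrigues: sinθ=0.58561, 1−cosθ=0.18941; R = I + sinθ·[k]× + (1−cosθ)·[k]×²:
    [+0.97450 -0.09017 +0.20546]
    [+0.18858 +0.82536 -0.53218]
    [-0.12159 +0.55736 +0.82132]
t = (0.0583, 0.2439, 1.0373) m
M0: Pc = R·M0+t = (-0.04071, +0.30312, +1.10044); u = 672.5·(-0.04071)/1.10044 + 312.5 = 287.6184, v = 602.4·(+0.30312)/1.10044 + 250.8 = 416.7335
M1: Pc = R·M1+t = (+0.14054, +0.33820, +1.07783); u = 672.5·(+0.14054)/1.07783 + 312.5 = 400.1903, v = 602.4·(+0.33820)/1.07783 + 250.8 = 439.8188
M2: Pc = R·M2+t = (+0.15731, +0.18468, +0.97416); u = 672.5·(+0.15731)/0.97416 + 312.5 = 421.1007, v = 602.4·(+0.18468)/0.97416 + 250.8 = 365.0018
M3: Pc = R·M3+t = (-0.02394, +0.14960, +0.99677); u = 672.5·(-0.02394)/0.99677 + 312.5 = 296.3465, v = 602.4·(+0.14960)/0.99677 + 250.8 = 341.2130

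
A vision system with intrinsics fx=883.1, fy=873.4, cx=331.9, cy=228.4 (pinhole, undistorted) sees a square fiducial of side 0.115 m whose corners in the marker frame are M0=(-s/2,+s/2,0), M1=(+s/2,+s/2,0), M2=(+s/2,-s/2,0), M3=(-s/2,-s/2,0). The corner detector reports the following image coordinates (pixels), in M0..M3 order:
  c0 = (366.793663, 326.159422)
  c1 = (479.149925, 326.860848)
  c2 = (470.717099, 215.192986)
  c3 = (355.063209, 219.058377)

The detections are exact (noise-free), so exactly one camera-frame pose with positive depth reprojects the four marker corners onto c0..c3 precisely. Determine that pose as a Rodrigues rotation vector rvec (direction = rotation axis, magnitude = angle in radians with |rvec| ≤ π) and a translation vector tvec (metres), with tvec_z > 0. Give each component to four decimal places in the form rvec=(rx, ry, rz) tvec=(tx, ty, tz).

Intrinsics K: fx=883.1, fy=873.4, cx=331.9, cy=228.4
Marker side s = 0.115 m; corners in marker frame (Z=0):
  M0 = (-0.0575, +0.0575, 0)
  M1 = (+0.0575, +0.0575, 0)
  M2 = (+0.0575, -0.0575, 0)
  M3 = (-0.0575, -0.0575, 0)
Detected image corners:
  c0 = (366.793663, 326.159422) px
  c1 = (479.149925, 326.860848) px
  c2 = (470.717099, 215.192986) px
  c3 = (355.063209, 219.058377) px
Planar DLT: solve 8×8 A·h = b for H (H[2,2]=1):
  H  [+841.09948 +206.34817 +416.83657]
  H  [-111.00145 +1027.75624 +272.72505]
  H  [-0.35895 +0.28327 +1.00000]
B = K⁻¹H; ‖b₁‖=1.145542, ‖b₂‖=1.145542; λ = 2/(‖b₁‖+‖b₂‖) = 0.872949, sign → tz>0 ⇒ λ=+0.872949
r₁ = λ·B[:,0] = (+0.94920,-0.02900,-0.31334); r₂ = λ·B[:,1] = (+0.11104,+0.96256,+0.24728)
r₃ = r₁×r₂ = (+0.29444,-0.26951,+0.91688); SVD([r₁ r₂ r₃]) → R = UVᵀ:
  R  [+0.94920 +0.11104 +0.29444]
  R  [-0.02900 +0.96256 -0.26951]
  R  [-0.31334 +0.24728 +0.91688]
t = (+0.08396, +0.04430, +0.87295) m
tr R = 2.828639; θ = arccos((tr R − 1)/2) = 0.416972 rad = 23.891°
axis k = ((R−Rᵀ)₃₂, (R−Rᵀ)₁₃, (R−Rᵀ)₂₁) / (2 sinθ) = (+0.638017, +0.750361, -0.172896)
rvec = θ·k = (+0.266035, +0.312880, -0.072093)

rvec=(0.2660, 0.3129, -0.0721) tvec=(0.0840, 0.0443, 0.8729)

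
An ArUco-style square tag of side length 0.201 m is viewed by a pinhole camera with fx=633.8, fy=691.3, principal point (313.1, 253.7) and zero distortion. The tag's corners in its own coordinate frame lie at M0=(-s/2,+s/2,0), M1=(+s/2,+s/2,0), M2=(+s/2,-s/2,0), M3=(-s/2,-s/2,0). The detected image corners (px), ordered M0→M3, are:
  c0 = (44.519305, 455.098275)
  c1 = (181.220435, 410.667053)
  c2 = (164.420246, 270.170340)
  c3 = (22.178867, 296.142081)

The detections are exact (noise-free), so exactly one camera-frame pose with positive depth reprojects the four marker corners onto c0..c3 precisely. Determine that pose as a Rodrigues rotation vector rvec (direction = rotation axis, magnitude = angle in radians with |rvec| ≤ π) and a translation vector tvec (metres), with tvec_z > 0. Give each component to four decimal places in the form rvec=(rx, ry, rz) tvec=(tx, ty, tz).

rvec=(0.0619, -0.6265, -0.1335) tvec=(-0.2944, 0.1366, 0.9082)

Intrinsics K: fx=633.8, fy=691.3, cx=313.1, cy=253.7
Marker side s = 0.201 m; corners in marker frame (Z=0):
  M0 = (-0.1005, +0.1005, 0)
  M1 = (+0.1005, +0.1005, 0)
  M2 = (+0.1005, -0.1005, 0)
  M3 = (-0.1005, -0.1005, 0)
Detected image corners:
  c0 = (44.519305, 455.098275) px
  c1 = (181.220435, 410.667053) px
  c2 = (164.420246, 270.170340) px
  c3 = (22.178867, 296.142081) px
Planar DLT: solve 8×8 A·h = b for H (H[2,2]=1):
  H  [+759.58408 +107.61295 +107.66765]
  H  [+53.05986 +780.62529 +357.70209]
  H  [+0.63876 +0.10800 +1.00000]
B = K⁻¹H; ‖b₁‖=1.101092, ‖b₂‖=1.101092; λ = 2/(‖b₁‖+‖b₂‖) = 0.908189, sign → tz>0 ⇒ λ=+0.908189
r₁ = λ·B[:,0] = (+0.80185,-0.14319,+0.58012); r₂ = λ·B[:,1] = (+0.10575,+0.98954,+0.09808)
r₃ = r₁×r₂ = (-0.58810,-0.01730,+0.80861); SVD([r₁ r₂ r₃]) → R = UVᵀ:
  R  [+0.80185 +0.10575 -0.58810]
  R  [-0.14319 +0.98954 -0.01730]
  R  [+0.58012 +0.09808 +0.80861]
t = (-0.29437, +0.13663, +0.90819) m
tr R = 2.599996; θ = arccos((tr R − 1)/2) = 0.643504 rad = 36.870°
axis k = ((R−Rᵀ)₃₂, (R−Rᵀ)₁₃, (R−Rᵀ)₂₁) / (2 sinθ) = (+0.096152, -0.973509, -0.207448)
rvec = θ·k = (+0.061874, -0.626457, -0.133494)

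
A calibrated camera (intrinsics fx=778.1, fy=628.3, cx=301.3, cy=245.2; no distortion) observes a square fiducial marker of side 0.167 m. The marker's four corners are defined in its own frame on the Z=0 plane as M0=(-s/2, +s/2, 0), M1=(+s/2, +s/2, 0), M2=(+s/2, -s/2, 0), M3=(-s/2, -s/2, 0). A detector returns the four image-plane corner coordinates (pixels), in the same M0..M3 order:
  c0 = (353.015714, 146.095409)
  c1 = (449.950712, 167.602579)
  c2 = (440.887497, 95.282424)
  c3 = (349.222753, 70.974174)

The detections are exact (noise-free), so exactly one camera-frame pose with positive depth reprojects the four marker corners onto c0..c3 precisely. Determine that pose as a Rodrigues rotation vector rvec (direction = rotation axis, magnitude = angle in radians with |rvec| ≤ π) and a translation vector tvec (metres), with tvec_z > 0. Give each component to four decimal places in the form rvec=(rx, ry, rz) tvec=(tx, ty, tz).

rvec=(-0.4272, -0.4445, 0.0913) tvec=(0.1481, -0.2353, 1.1734)

Intrinsics K: fx=778.1, fy=628.3, cx=301.3, cy=245.2
Marker side s = 0.167 m; corners in marker frame (Z=0):
  M0 = (-0.0835, +0.0835, 0)
  M1 = (+0.0835, +0.0835, 0)
  M2 = (+0.0835, -0.0835, 0)
  M3 = (-0.0835, -0.0835, 0)
Detected image corners:
  c0 = (353.015714, 146.095409) px
  c1 = (449.950712, 167.602579) px
  c2 = (440.887497, 95.282424) px
  c3 = (349.222753, 70.974174) px
Planar DLT: solve 8×8 A·h = b for H (H[2,2]=1):
  H  [+699.08636 -103.54185 +399.50657]
  H  [+178.06080 +398.27853 +119.21148]
  H  [+0.33869 -0.35775 +1.00000]
B = K⁻¹H; ‖b₁‖=0.852253, ‖b₂‖=0.852253; λ = 2/(‖b₁‖+‖b₂‖) = 1.173361, sign → tz>0 ⇒ λ=+1.173361
r₁ = λ·B[:,0] = (+0.90033,+0.17744,+0.39740); r₂ = λ·B[:,1] = (+0.00640,+0.90761,-0.41977)
r₃ = r₁×r₂ = (-0.43517,+0.38047,+0.81601); SVD([r₁ r₂ r₃]) → R = UVᵀ:
  R  [+0.90033 +0.00640 -0.43517]
  R  [+0.17744 +0.90761 +0.38047]
  R  [+0.39740 -0.41977 +0.81601]
t = (+0.14809, -0.23529, +1.17336) m
tr R = 2.623944; θ = arccos((tr R − 1)/2) = 0.623273 rad = 35.711°
axis k = ((R−Rᵀ)₃₂, (R−Rᵀ)₁₃, (R−Rᵀ)₂₁) / (2 sinθ) = (-0.685492, -0.713186, +0.146513)
rvec = θ·k = (-0.427249, -0.444510, +0.091317)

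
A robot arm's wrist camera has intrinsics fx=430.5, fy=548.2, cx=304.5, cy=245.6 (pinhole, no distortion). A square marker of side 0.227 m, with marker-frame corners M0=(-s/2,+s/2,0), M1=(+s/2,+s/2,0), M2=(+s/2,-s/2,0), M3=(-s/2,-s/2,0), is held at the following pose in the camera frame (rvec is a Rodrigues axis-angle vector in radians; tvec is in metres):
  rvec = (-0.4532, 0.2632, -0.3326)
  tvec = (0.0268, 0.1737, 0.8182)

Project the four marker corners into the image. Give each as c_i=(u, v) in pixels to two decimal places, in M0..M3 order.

c0=(278.17, 463.34) c1=(396.45, 413.19) c2=(355.87, 268.54) c3=(253.46, 319.13)

Intrinsics K: fx=430.5, fy=548.2, cx=304.5, cy=245.6
Marker side s = 0.227 m; corners in marker frame (Z=0):
  M0 = (-0.1135, +0.1135, 0)
  M1 = (+0.1135, +0.1135, 0)
  M2 = (+0.1135, -0.1135, 0)
  M3 = (-0.1135, -0.1135, 0)
rvec = (-0.4532, 0.2632, -0.3326), |rvec| = θ = 0.62072 rad = 35.564°
Rodrigues: sinθ=0.58162, 1−cosθ=0.18654; R = I + sinθ·[k]× + (1−cosθ)·[k]×²:
    [+0.91290 +0.25390 +0.31960]
    [-0.36940 +0.84700 +0.38227]
    [-0.17364 -0.46704 +0.86702]
t = (0.0268, 0.1737, 0.8182) m
M0: Pc = R·M0+t = (-0.04800, +0.31176, +0.78490); u = 430.5·(-0.04800)/0.78490 + 304.5 = 278.1748, v = 548.2·(+0.31176)/0.78490 + 245.6 = 463.3447
M1: Pc = R·M1+t = (+0.15923, +0.22791, +0.74548); u = 430.5·(+0.15923)/0.74548 + 304.5 = 396.4530, v = 548.2·(+0.22791)/0.74548 + 245.6 = 413.1948
M2: Pc = R·M2+t = (+0.10160, +0.03564, +0.85150); u = 430.5·(+0.10160)/0.85150 + 304.5 = 355.8652, v = 548.2·(+0.03564)/0.85150 + 245.6 = 268.5441
M3: Pc = R·M3+t = (-0.10563, +0.11949, +0.89092); u = 430.5·(-0.10563)/0.89092 + 304.5 = 253.4576, v = 548.2·(+0.11949)/0.89092 + 245.6 = 319.1261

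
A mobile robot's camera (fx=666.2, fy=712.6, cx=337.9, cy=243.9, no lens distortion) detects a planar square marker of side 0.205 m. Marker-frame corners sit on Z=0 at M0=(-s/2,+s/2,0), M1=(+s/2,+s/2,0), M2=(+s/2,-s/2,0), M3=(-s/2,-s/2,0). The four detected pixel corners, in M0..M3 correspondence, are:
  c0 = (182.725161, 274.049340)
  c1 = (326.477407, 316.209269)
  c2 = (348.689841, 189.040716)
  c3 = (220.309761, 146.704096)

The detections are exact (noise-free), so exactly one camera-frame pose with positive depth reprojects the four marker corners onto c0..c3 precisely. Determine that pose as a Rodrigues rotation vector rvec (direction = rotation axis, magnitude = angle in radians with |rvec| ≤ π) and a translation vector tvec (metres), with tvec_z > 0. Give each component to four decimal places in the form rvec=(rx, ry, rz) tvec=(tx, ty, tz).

Intrinsics K: fx=666.2, fy=712.6, cx=337.9, cy=243.9
Marker side s = 0.205 m; corners in marker frame (Z=0):
  M0 = (-0.1025, +0.1025, 0)
  M1 = (+0.1025, +0.1025, 0)
  M2 = (+0.1025, -0.1025, 0)
  M3 = (-0.1025, -0.1025, 0)
Detected image corners:
  c0 = (182.725161, 274.049340) px
  c1 = (326.477407, 316.209269) px
  c2 = (348.689841, 189.040716) px
  c3 = (220.309761, 146.704096) px
Planar DLT: solve 8×8 A·h = b for H (H[2,2]=1):
  H  [+709.43449 -283.24255 +271.56859]
  H  [+247.04898 +502.17258 +228.54293]
  H  [+0.17683 -0.51224 +1.00000]
B = K⁻¹H; ‖b₁‖=1.031594, ‖b₂‖=1.031594; λ = 2/(‖b₁‖+‖b₂‖) = 0.969374, sign → tz>0 ⇒ λ=+0.969374
r₁ = λ·B[:,0] = (+0.94534,+0.27740,+0.17142); r₂ = λ·B[:,1] = (-0.16028,+0.85308,-0.49656)
r₃ = r₁×r₂ = (-0.28398,+0.44194,+0.85091); SVD([r₁ r₂ r₃]) → R = UVᵀ:
  R  [+0.94534 -0.16028 -0.28398]
  R  [+0.27740 +0.85308 +0.44194]
  R  [+0.17142 -0.49656 +0.85091]
t = (-0.09652, -0.02089, +0.96937) m
tr R = 2.649327; θ = arccos((tr R − 1)/2) = 0.601190 rad = 34.446°
axis k = ((R−Rᵀ)₃₂, (R−Rᵀ)₁₃, (R−Rᵀ)₂₁) / (2 sinθ) = (-0.829610, -0.402560, +0.386903)
rvec = θ·k = (-0.498753, -0.242015, +0.232602)

rvec=(-0.4988, -0.2420, 0.2326) tvec=(-0.0965, -0.0209, 0.9694)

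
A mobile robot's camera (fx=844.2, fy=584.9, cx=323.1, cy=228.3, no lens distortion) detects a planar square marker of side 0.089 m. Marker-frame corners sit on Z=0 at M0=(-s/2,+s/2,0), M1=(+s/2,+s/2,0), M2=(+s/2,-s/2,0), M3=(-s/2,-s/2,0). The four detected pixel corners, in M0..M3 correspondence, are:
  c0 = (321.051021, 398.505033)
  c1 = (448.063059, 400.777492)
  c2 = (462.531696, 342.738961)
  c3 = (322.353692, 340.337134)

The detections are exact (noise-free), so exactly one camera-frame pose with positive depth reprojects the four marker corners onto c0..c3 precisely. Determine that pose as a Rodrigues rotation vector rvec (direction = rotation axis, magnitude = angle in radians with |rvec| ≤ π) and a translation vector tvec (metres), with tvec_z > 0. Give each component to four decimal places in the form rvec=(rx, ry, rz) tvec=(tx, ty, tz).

Intrinsics K: fx=844.2, fy=584.9, cx=323.1, cy=228.3
Marker side s = 0.089 m; corners in marker frame (Z=0):
  M0 = (-0.0445, +0.0445, 0)
  M1 = (+0.0445, +0.0445, 0)
  M2 = (+0.0445, -0.0445, 0)
  M3 = (-0.0445, -0.0445, 0)
Detected image corners:
  c0 = (321.051021, 398.505033) px
  c1 = (448.063059, 400.777492) px
  c2 = (462.531696, 342.738961) px
  c3 = (322.353692, 340.337134) px
Planar DLT: solve 8×8 A·h = b for H (H[2,2]=1):
  H  [+1489.85973 +341.20759 +388.24789]
  H  [+19.00613 +1062.78036 +372.01869]
  H  [-0.01948 +1.10617 +1.00000]
B = K⁻¹H; ‖b₁‖=1.772834, ‖b₂‖=1.772834; λ = 2/(‖b₁‖+‖b₂‖) = 0.564069, sign → tz>0 ⇒ λ=+0.564069
r₁ = λ·B[:,0] = (+0.99968,+0.02262,-0.01099); r₂ = λ·B[:,1] = (-0.01082,+0.78139,+0.62396)
r₃ = r₁×r₂ = (+0.02270,-0.62364,+0.78138); SVD([r₁ r₂ r₃]) → R = UVᵀ:
  R  [+0.99968 -0.01082 +0.02270]
  R  [+0.02262 +0.78139 -0.62364]
  R  [-0.01099 +0.62396 +0.78138]
t = (+0.04353, +0.13860, +0.56407) m
tr R = 2.562452; θ = arccos((tr R − 1)/2) = 0.674169 rad = 38.627°
axis k = ((R−Rᵀ)₃₂, (R−Rᵀ)₁₃, (R−Rᵀ)₂₁) / (2 sinθ) = (+0.999277, +0.026979, +0.026783)
rvec = θ·k = (+0.673682, +0.018189, +0.018056)

rvec=(0.6737, 0.0182, 0.0181) tvec=(0.0435, 0.1386, 0.5641)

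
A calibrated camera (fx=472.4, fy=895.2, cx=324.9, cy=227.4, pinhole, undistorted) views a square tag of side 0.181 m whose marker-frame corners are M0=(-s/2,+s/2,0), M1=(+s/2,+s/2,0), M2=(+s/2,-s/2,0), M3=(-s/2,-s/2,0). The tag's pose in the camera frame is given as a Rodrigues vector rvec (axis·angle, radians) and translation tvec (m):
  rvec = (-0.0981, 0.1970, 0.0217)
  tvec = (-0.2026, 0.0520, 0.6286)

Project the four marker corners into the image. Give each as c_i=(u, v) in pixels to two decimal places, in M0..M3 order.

c0=(107.02, 425.27) c1=(233.36, 440.16) c2=(240.21, 173.97) c3=(116.82, 173.93)

Intrinsics K: fx=472.4, fy=895.2, cx=324.9, cy=227.4
Marker side s = 0.181 m; corners in marker frame (Z=0):
  M0 = (-0.0905, +0.0905, 0)
  M1 = (+0.0905, +0.0905, 0)
  M2 = (+0.0905, -0.0905, 0)
  M3 = (-0.0905, -0.0905, 0)
rvec = (-0.0981, 0.1970, 0.0217), |rvec| = θ = 0.22114 rad = 12.670°
Rodrigues: sinθ=0.21934, 1−cosθ=0.02435; R = I + sinθ·[k]× + (1−cosθ)·[k]×²:
    [+0.98044 -0.03115 +0.19434]
    [+0.01190 +0.99497 +0.09943]
    [-0.19646 -0.09517 +0.97588]
t = (-0.2026, 0.0520, 0.6286) m
M0: Pc = R·M0+t = (-0.29415, +0.14097, +0.63777); u = 472.4·(-0.29415)/0.63777 + 324.9 = 107.0211, v = 895.2·(+0.14097)/0.63777 + 227.4 = 425.2698
M1: Pc = R·M1+t = (-0.11669, +0.14312, +0.60221); u = 472.4·(-0.11669)/0.60221 + 324.9 = 233.3636, v = 895.2·(+0.14312)/0.60221 + 227.4 = 440.1554
M2: Pc = R·M2+t = (-0.11105, -0.03697, +0.61943); u = 472.4·(-0.11105)/0.61943 + 324.9 = 240.2087, v = 895.2·(-0.03697)/0.61943 + 227.4 = 173.9740
M3: Pc = R·M3+t = (-0.28851, -0.03912, +0.65499); u = 472.4·(-0.28851)/0.65499 + 324.9 = 116.8174, v = 895.2·(-0.03912)/0.65499 + 227.4 = 173.9306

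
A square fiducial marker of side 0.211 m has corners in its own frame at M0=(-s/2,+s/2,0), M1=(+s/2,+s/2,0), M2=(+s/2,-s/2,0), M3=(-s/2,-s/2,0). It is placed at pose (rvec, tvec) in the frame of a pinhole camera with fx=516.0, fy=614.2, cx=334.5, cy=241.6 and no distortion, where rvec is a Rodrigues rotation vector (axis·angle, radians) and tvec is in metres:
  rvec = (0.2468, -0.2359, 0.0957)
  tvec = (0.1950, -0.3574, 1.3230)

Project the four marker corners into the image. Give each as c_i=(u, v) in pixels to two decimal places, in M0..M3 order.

Intrinsics K: fx=516.0, fy=614.2, cx=334.5, cy=241.6
Marker side s = 0.211 m; corners in marker frame (Z=0):
  M0 = (-0.1055, +0.1055, 0)
  M1 = (+0.1055, +0.1055, 0)
  M2 = (+0.1055, -0.1055, 0)
  M3 = (-0.1055, -0.1055, 0)
rvec = (0.2468, -0.2359, 0.0957), |rvec| = θ = 0.35457 rad = 20.315°
Rodrigues: sinθ=0.34718, 1−cosθ=0.06220; R = I + sinθ·[k]× + (1−cosθ)·[k]×²:
    [+0.96793 -0.12251 -0.21930]
    [+0.06490 +0.96533 -0.25283]
    [+0.24267 +0.23049 +0.94233]
t = (0.1950, -0.3574, 1.3230) m
M0: Pc = R·M0+t = (+0.07996, -0.26240, +1.32171); u = 516.0·(+0.07996)/1.32171 + 334.5 = 365.7157, v = 614.2·(-0.26240)/1.32171 + 241.6 = 119.6607
M1: Pc = R·M1+t = (+0.28419, -0.24871, +1.37292); u = 516.0·(+0.28419)/1.37292 + 334.5 = 441.3111, v = 614.2·(-0.24871)/1.37292 + 241.6 = 130.3349
M2: Pc = R·M2+t = (+0.31004, -0.45240, +1.32429); u = 516.0·(+0.31004)/1.32429 + 334.5 = 455.3062, v = 614.2·(-0.45240)/1.32429 + 241.6 = 31.7802
M3: Pc = R·M3+t = (+0.10581, -0.46609, +1.27308); u = 516.0·(+0.10581)/1.27308 + 334.5 = 377.3857, v = 614.2·(-0.46609)/1.27308 + 241.6 = 16.7344

c0=(365.72, 119.66) c1=(441.31, 130.33) c2=(455.31, 31.78) c3=(377.39, 16.73)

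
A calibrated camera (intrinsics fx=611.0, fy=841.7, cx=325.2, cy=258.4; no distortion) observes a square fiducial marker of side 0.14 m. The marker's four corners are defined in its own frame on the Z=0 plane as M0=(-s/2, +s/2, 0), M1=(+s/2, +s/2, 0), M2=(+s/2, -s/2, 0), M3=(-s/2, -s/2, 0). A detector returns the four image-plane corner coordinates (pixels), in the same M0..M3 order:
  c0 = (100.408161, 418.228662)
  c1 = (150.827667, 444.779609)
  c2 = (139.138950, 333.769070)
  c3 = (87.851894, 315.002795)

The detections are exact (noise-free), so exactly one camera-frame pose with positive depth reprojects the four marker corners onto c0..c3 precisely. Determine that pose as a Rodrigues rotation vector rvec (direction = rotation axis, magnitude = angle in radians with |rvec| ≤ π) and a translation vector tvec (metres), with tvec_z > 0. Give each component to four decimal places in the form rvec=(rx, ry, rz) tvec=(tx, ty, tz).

rvec=(0.2759, 0.6399, 0.0313) tvec=(-0.3447, 0.1454, 1.0196)

Intrinsics K: fx=611.0, fy=841.7, cx=325.2, cy=258.4
Marker side s = 0.14 m; corners in marker frame (Z=0):
  M0 = (-0.0700, +0.0700, 0)
  M1 = (+0.0700, +0.0700, 0)
  M2 = (+0.0700, -0.0700, 0)
  M3 = (-0.0700, -0.0700, 0)
Detected image corners:
  c0 = (100.408161, 418.228662) px
  c1 = (150.827667, 444.779609) px
  c2 = (139.138950, 333.769070) px
  c3 = (87.851894, 315.002795) px
Planar DLT: solve 8×8 A·h = b for H (H[2,2]=1):
  H  [+294.57908 +117.63599 +118.64511]
  H  [-54.51721 +861.76554 +378.45966]
  H  [-0.57381 +0.25864 +1.00000]
B = K⁻¹H; ‖b₁‖=0.980748, ‖b₂‖=0.980748; λ = 2/(‖b₁‖+‖b₂‖) = 1.019630, sign → tz>0 ⇒ λ=+1.019630
r₁ = λ·B[:,0] = (+0.80299,+0.11357,-0.58507); r₂ = λ·B[:,1] = (+0.05595,+0.96298,+0.26372)
r₃ = r₁×r₂ = (+0.59336,-0.24450,+0.76691); SVD([r₁ r₂ r₃]) → R = UVᵀ:
  R  [+0.80299 +0.05595 +0.59336]
  R  [+0.11357 +0.96298 -0.24450]
  R  [-0.58507 +0.26372 +0.76691]
t = (-0.34470, +0.14544, +1.01963) m
tr R = 2.532871; θ = arccos((tr R − 1)/2) = 0.697523 rad = 39.965°
axis k = ((R−Rᵀ)₃₂, (R−Rᵀ)₁₃, (R−Rᵀ)₂₁) / (2 sinθ) = (+0.395608, +0.917323, +0.044858)
rvec = θ·k = (+0.275946, +0.639854, +0.031289)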